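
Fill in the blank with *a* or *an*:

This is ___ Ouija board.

a

The indefinite article is chosen by the initial *sound* of the following word, not its spelling.
*Ouija* begins with the sound /wiː/ (pronounced /ˈwiːdʒə/) — a consonant sound.
So the article is *a*: This is a Ouija board.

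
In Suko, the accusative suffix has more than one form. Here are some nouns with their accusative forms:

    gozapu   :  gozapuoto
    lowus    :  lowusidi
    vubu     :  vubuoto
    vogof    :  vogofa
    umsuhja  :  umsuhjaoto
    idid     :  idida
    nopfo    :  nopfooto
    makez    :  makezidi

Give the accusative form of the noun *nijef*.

The pattern is sibilance of the final sound: -idi when the stem ends in a sibilant (*lowus*, *makez*); -a when the stem ends in a non-sibilant consonant (*vogof*, *idid*); -oto when the stem ends in a vowel (*gozapu*, *vubu*, *umsuhja*, *nopfo*).
Since the final sound of *nijef* is /f/ (a non-sibilant consonant), it takes -a, giving *nijefa*.

nijefa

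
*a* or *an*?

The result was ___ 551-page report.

The indefinite article is chosen by the initial *sound* of the following word, not its spelling.
The number *551* is spoken "five hundred …", beginning with /faɪv/ — a consonant sound.
So the article is *a*: The result was a 551-page report.

a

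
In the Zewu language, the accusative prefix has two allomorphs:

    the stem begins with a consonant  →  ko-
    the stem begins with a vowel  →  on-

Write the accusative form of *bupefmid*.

kobupefmid

*bupefmid*: first sound = /b/, a consonant → ko- → *kobupefmid*.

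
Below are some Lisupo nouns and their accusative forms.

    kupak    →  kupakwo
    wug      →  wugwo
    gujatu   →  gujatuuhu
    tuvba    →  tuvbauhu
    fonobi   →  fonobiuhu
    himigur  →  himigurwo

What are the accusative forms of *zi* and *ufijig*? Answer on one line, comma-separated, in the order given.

ziuhu, ufijigwo

Looking at the final sound of each stem: -wo when the stem ends in a consonant (*kupak*, *wug*, *himigur*); -uhu when the stem ends in a vowel (*gujatu*, *tuvba*, *fonobi*).
The final sound of *zi* is /i/, which is a vowel, so the suffix is -uhu, giving *ziuhu*.
*ufijig*: final sound = /g/, a consonant → -wo → *ufijigwo*.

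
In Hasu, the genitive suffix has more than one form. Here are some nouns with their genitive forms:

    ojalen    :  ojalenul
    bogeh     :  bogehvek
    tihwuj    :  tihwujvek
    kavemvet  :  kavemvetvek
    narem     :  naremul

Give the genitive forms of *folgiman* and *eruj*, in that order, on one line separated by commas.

The suffix is conditioned by the final consonant: -ul when the stem ends in a nasal (*ojalen*, *narem*); -vek when the stem ends in a non-nasal consonant (*bogeh*, *tihwuj*, *kavemvet*).
The final consonant of *folgiman* is /n/, which is a nasal, so the suffix is -ul, giving *folgimanul*.
*eruj* — final consonant /j/ (non-nasal) → -vek → *erujvek*.

folgimanul, erujvek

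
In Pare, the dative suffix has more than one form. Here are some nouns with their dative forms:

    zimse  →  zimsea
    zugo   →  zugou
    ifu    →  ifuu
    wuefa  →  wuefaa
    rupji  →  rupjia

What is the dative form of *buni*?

The alternation tracks the last vowel of the stem — -u when the last vowel of the stem is a rounded vowel (*zugo*, *ifu*); -a when the last vowel of the stem is an unrounded vowel (*zimse*, *wuefa*, *rupji*).
*buni*: last vowel = /i/, an unrounded vowel → -a → *bunia*.

bunia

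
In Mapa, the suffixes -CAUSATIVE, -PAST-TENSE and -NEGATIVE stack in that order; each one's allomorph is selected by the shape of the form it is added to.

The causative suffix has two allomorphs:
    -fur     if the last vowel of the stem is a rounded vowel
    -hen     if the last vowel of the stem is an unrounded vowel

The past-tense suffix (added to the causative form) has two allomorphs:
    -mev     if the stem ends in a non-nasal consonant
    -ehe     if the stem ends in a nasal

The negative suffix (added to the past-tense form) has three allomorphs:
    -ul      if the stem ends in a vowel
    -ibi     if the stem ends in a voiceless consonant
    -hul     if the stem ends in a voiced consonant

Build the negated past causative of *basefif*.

*basefif*: last vowel = /i/, an unrounded vowel → -hen → *basefifhen*.
The causative form *basefifhen*: final consonant = /n/, a nasal → -ehe → *basefifhenehe*.
The final sound of the past-tense form *basefifhenehe* is /e/, which is a vowel, so the negative suffix is -ul, giving *basefifheneheul*.

basefifheneheul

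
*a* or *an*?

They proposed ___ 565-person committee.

a

The indefinite article is chosen by the initial *sound* of the following word, not its spelling.
The number *565* is spoken "five hundred …", beginning with /faɪv/ — a consonant sound.
So the article is *a*: They proposed a 565-person committee.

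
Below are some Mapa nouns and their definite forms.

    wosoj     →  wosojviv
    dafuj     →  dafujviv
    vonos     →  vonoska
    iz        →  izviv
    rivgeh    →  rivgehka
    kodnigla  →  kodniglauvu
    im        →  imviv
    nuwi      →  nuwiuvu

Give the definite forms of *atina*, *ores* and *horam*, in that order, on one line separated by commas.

atinauvu, oreska, horamviv

Looking at the final sound of each stem: -ka when the stem ends in a voiceless consonant (*vonos*, *rivgeh*); -viv when the stem ends in a voiced consonant (*wosoj*, *dafuj*, *iz*, *im*); -uvu when the stem ends in a vowel (*kodnigla*, *nuwi*).
The final sound of *atina* is /a/, which is a vowel, so the suffix is -uvu, giving *atinauvu*.
*ores*: final sound = /s/, a voiceless consonant → -ka → *oreska*.
The final sound of *horam* is /m/, which is a voiced consonant, so the suffix is -viv, giving *horamviv*.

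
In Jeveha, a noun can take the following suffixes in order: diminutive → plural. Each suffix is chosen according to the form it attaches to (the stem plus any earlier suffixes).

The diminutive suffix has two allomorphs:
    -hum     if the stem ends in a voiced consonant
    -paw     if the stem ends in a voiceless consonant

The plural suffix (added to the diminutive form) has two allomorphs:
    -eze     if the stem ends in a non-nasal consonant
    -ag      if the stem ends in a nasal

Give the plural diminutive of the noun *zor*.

*zor* — final consonant /r/ (voiced) → -hum → *zorhum*.
Since the final consonant of the diminutive form *zorhum* is /m/ (a nasal), it takes -ag, giving *zorhumag*.

zorhumag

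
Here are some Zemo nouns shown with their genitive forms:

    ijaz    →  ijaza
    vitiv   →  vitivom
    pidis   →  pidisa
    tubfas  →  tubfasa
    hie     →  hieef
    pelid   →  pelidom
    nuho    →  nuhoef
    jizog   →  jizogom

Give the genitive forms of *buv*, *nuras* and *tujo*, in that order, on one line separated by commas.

Looking at the final sound of each stem: -a when the stem ends in a sibilant (*ijaz*, *pidis*, *tubfas*); -om when the stem ends in a non-sibilant consonant (*vitiv*, *pelid*, *jizog*); -ef when the stem ends in a vowel (*hie*, *nuho*).
*buv*: final sound = /v/, a non-sibilant consonant → -om → *buvom*.
*nuras* — final sound /s/ (a sibilant) → -a → *nurasa*.
*tujo* — final sound /o/ (a vowel) → -ef → *tujoef*.

buvom, nurasa, tujoef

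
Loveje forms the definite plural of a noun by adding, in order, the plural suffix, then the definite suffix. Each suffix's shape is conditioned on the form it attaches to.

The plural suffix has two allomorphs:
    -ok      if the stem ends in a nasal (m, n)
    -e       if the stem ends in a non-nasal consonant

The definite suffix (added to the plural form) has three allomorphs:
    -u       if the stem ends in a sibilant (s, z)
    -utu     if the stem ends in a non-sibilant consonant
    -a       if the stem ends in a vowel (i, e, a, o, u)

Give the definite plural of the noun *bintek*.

bintekea

*bintek* — final consonant /k/ (non-nasal) → -e → *binteke*.
Since the final sound of the plural form *binteke* is /e/ (a vowel), it takes -a, giving *bintekea*.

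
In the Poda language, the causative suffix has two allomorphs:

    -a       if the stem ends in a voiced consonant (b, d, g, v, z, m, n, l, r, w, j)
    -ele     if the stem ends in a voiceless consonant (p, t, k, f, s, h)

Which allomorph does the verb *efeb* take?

The final consonant of *efeb* is /b/, which is voiced, so the suffix is -a.

-a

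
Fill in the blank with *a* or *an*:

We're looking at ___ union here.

The indefinite article is chosen by the initial *sound* of the following word, not its spelling.
*union* begins with the sound /juː/ (u pronounced /juː/) — a consonant sound.
So the article is *a*: We're looking at a union here.

a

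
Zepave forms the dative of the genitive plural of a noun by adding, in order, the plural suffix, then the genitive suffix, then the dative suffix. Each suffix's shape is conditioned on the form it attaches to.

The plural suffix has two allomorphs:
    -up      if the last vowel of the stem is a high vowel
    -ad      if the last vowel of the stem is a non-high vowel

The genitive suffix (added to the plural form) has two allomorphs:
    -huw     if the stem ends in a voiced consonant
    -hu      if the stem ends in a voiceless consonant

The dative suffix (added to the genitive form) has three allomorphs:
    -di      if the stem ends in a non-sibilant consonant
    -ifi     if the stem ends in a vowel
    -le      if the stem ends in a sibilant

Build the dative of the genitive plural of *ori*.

oriuphuifi

*ori*: last vowel = /i/, a high vowel → -up → *oriup*.
The plural form *oriup* — final consonant /p/ (voiceless) → -hu → *oriuphu*.
The genitive form *oriuphu* — final sound /u/ (a vowel) → -ifi → *oriuphuifi*.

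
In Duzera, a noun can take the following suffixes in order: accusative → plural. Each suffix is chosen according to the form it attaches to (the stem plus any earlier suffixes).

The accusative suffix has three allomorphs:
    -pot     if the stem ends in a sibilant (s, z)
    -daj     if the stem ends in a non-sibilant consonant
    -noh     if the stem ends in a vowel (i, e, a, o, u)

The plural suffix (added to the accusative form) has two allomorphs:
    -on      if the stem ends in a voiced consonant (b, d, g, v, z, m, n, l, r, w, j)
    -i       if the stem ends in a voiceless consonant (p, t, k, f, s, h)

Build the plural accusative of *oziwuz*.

oziwuzpoti

The final sound of *oziwuz* is /z/, which is a sibilant, so the accusative suffix is -pot, giving *oziwuzpot*.
The accusative form *oziwuzpot* — final consonant /t/ (voiceless) → -i → *oziwuzpoti*.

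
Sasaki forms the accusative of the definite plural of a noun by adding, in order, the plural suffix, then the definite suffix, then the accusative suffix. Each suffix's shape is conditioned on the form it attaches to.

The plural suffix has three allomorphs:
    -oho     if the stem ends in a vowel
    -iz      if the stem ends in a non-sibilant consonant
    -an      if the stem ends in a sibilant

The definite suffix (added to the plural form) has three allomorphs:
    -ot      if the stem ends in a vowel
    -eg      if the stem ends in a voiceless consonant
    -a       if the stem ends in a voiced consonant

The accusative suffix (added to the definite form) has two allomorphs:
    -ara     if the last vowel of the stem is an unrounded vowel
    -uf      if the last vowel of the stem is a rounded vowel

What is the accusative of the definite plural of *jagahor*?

*jagahor* — final sound /r/ (a non-sibilant consonant) → -iz → *jagahoriz*.
The final sound of the plural form *jagahoriz* is /z/, which is a voiced consonant, so the definite suffix is -a, giving *jagahoriza*.
The definite form *jagahoriza* — last vowel /a/ (an unrounded vowel) → -ara → *jagahorizaara*.

jagahorizaara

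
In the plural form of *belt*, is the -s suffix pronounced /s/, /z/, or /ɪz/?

The stem *belt* ends in a voiceless non-sibilant consonant.
The plural suffix surfaces as /ɪz/ after sibilants, /s/ after other voiceless consonants, and /z/ after other voiced sounds.
So the plural -s on *belt* is pronounced /s/.

/s/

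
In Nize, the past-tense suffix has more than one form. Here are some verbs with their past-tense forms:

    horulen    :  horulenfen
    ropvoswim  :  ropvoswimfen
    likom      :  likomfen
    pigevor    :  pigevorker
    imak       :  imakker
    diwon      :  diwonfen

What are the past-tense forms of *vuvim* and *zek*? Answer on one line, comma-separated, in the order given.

vuvimfen, zekker

Looking at the final consonant of each stem: -fen when the stem ends in a nasal (*horulen*, *ropvoswim*, *likom*, *diwon*); -ker when the stem ends in a non-nasal consonant (*pigevor*, *imak*).
*vuvim*: final consonant = /m/, a nasal → -fen → *vuvimfen*.
*zek*: final consonant = /k/, non-nasal → -ker → *zekker*.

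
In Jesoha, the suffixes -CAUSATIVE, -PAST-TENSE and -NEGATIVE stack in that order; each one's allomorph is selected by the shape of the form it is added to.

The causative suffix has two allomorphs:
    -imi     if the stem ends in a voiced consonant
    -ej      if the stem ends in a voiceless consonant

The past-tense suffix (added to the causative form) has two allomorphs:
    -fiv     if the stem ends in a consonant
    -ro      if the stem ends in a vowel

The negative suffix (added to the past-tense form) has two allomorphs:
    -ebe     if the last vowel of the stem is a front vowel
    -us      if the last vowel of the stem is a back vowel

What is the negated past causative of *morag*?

moragimirous

Since the final consonant of *morag* is /g/ (voiced), it takes -imi, giving *moragimi*.
The final sound of the causative form *moragimi* is /i/, which is a vowel, so the past-tense suffix is -ro, giving *moragimiro*.
The last vowel of the past-tense form *moragimiro* is /o/, which is a back vowel, so the negative suffix is -us, giving *moragimirous*.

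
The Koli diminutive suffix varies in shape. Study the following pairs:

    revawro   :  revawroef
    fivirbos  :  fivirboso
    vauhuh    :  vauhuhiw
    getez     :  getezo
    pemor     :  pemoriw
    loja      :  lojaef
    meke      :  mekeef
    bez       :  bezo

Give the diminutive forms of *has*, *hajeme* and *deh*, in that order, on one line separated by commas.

haso, hajemeef, dehiw

The pattern is sibilance of the final sound: -o when the stem ends in a sibilant (*fivirbos*, *getez*, *bez*); -iw when the stem ends in a non-sibilant consonant (*vauhuh*, *pemor*); -ef when the stem ends in a vowel (*revawro*, *loja*, *meke*).
*has*: final sound = /s/, a sibilant → -o → *haso*.
*hajeme* — final sound /e/ (a vowel) → -ef → *hajemeef*.
Since the final sound of *deh* is /h/ (a non-sibilant consonant), it takes -iw, giving *dehiw*.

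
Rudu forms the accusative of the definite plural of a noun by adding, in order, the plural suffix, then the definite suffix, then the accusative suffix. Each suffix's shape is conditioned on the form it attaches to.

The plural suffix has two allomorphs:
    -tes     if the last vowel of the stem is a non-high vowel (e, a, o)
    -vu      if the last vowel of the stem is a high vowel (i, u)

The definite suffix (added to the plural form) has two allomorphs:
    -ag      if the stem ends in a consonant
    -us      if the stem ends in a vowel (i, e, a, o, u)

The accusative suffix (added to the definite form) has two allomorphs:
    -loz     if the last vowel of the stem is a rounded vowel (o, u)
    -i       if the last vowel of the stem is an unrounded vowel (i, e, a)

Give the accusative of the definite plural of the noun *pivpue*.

pivpuetesagi

*pivpue*: last vowel = /e/, a non-high vowel → -tes → *pivpuetes*.
Since the final sound of the plural form *pivpuetes* is /s/ (a consonant), it takes -ag, giving *pivpuetesag*.
The definite form *pivpuetesag*: last vowel = /a/, an unrounded vowel → -i → *pivpuetesagi*.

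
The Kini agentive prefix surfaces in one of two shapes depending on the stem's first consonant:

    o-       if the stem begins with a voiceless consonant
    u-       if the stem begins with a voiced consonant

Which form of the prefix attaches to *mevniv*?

u-

*mevniv*: first consonant = /m/, voiced → u-.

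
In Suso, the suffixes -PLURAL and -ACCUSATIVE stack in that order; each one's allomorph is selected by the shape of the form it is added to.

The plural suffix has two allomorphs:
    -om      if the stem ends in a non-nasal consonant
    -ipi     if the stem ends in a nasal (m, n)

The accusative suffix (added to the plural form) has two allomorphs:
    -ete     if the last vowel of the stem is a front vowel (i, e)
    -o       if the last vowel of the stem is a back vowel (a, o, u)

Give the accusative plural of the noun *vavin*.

vavinipiete

*vavin* — final consonant /n/ (a nasal) → -ipi → *vavinipi*.
The plural form *vavinipi*: last vowel = /i/, a front vowel → -ete → *vavinipiete*.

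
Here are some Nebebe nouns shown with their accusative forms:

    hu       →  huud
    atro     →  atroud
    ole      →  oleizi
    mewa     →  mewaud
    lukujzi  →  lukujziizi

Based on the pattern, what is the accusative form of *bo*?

The alternation tracks the last vowel of the stem — -izi when the last vowel of the stem is a front vowel (*ole*, *lukujzi*); -ud when the last vowel of the stem is a back vowel (*hu*, *atro*, *mewa*).
The last vowel of *bo* is /o/, which is a back vowel, so the suffix is -ud, giving *boud*.

boud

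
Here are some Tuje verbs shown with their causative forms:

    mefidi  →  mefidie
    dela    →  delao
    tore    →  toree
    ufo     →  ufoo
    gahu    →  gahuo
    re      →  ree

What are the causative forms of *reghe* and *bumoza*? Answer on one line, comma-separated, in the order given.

reghee, bumozao

Looking at the last vowel of each stem: -e when the last vowel of the stem is a front vowel (*mefidi*, *tore*, *re*); -o when the last vowel of the stem is a back vowel (*dela*, *ufo*, *gahu*).
*reghe* — last vowel /e/ (a front vowel) → -e → *reghee*.
Since the last vowel of *bumoza* is /a/ (a back vowel), it takes -o, giving *bumozao*.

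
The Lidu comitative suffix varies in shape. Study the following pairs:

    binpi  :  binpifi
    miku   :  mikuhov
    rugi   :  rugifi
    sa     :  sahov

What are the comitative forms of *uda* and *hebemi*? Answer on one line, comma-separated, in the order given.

The suffix is conditioned by the last vowel: -fi when the last vowel of the stem is a front vowel (*binpi*, *rugi*); -hov when the last vowel of the stem is a back vowel (*miku*, *sa*).
Since the last vowel of *uda* is /a/ (a back vowel), it takes -hov, giving *udahov*.
The last vowel of *hebemi* is /i/, which is a front vowel, so the suffix is -fi, giving *hebemifi*.

udahov, hebemifi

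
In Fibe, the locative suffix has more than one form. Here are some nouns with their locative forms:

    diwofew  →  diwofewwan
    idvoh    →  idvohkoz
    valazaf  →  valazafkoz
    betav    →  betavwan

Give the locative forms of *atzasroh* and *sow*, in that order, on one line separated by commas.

The suffix is conditioned by the final consonant: -koz when the stem ends in a voiceless consonant (*idvoh*, *valazaf*); -wan when the stem ends in a voiced consonant (*diwofew*, *betav*).
*atzasroh*: final consonant = /h/, voiceless → -koz → *atzasrohkoz*.
The final consonant of *sow* is /w/, which is voiced, so the suffix is -wan, giving *sowwan*.

atzasrohkoz, sowwan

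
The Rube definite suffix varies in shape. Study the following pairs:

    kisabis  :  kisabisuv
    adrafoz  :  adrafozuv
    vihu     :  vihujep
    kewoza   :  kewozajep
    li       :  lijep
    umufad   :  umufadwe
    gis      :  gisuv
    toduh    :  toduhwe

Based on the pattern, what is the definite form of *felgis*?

The pattern is sibilance of the final sound: -uv when the stem ends in a sibilant (*kisabis*, *adrafoz*, *gis*); -we when the stem ends in a non-sibilant consonant (*umufad*, *toduh*); -jep when the stem ends in a vowel (*vihu*, *kewoza*, *li*).
The final sound of *felgis* is /s/, which is a sibilant, so the suffix is -uv, giving *felgisuv*.

felgisuv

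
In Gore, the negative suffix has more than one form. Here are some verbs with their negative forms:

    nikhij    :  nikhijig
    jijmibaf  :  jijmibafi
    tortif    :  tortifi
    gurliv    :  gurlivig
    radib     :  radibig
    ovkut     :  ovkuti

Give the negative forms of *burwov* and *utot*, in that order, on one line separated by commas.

burwovig, utoti

The suffix is conditioned by the final consonant: -i when the stem ends in a voiceless consonant (*jijmibaf*, *tortif*, *ovkut*); -ig when the stem ends in a voiced consonant (*nikhij*, *gurliv*, *radib*).
Since the final consonant of *burwov* is /v/ (voiced), it takes -ig, giving *burwovig*.
*utot*: final consonant = /t/, voiceless → -i → *utoti*.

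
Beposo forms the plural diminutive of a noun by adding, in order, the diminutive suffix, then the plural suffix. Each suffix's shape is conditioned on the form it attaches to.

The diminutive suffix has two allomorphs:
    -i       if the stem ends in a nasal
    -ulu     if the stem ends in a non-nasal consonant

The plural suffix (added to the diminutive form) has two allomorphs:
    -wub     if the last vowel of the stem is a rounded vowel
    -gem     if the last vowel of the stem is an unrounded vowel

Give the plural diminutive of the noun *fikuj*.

Since the final consonant of *fikuj* is /j/ (non-nasal), it takes -ulu, giving *fikujulu*.
The diminutive form *fikujulu*: last vowel = /u/, a rounded vowel → -wub → *fikujuluwub*.

fikujuluwub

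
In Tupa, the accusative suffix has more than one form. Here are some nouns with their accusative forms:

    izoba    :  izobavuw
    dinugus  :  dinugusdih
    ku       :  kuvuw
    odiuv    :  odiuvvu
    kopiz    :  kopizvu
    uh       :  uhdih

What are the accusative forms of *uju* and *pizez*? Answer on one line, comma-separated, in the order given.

ujuvuw, pizezvu

The alternation tracks the final sound of the stem — -dih when the stem ends in a voiceless consonant (*dinugus*, *uh*); -vu when the stem ends in a voiced consonant (*odiuv*, *kopiz*); -vuw when the stem ends in a vowel (*izoba*, *ku*).
*uju* — final sound /u/ (a vowel) → -vuw → *ujuvuw*.
Since the final sound of *pizez* is /z/ (a voiced consonant), it takes -vu, giving *pizezvu*.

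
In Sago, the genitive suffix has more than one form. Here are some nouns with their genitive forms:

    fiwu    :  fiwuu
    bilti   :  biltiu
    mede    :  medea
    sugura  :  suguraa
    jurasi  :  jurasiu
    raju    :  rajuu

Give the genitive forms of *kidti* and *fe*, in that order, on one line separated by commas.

kidtiu, fea

The pattern is height harmony: -u when the last vowel of the stem is a high vowel (*fiwu*, *bilti*, *jurasi*, *raju*); -a when the last vowel of the stem is a non-high vowel (*mede*, *sugura*).
The last vowel of *kidti* is /i/, which is a high vowel, so the suffix is -u, giving *kidtiu*.
Since the last vowel of *fe* is /e/ (a non-high vowel), it takes -a, giving *fea*.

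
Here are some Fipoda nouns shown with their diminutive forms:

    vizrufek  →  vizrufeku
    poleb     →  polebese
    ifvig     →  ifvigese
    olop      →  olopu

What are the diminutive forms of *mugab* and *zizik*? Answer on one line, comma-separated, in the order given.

Looking at the final consonant of each stem: -u when the stem ends in a voiceless consonant (*vizrufek*, *olop*); -ese when the stem ends in a voiced consonant (*poleb*, *ifvig*).
*mugab* — final consonant /b/ (voiced) → -ese → *mugabese*.
The final consonant of *zizik* is /k/, which is voiceless, so the suffix is -u, giving *ziziku*.

mugabese, ziziku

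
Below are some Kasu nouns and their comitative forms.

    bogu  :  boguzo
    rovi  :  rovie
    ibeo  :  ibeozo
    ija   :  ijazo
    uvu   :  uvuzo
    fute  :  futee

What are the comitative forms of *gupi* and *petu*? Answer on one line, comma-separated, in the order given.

The pattern is front/back vowel harmony: -e when the last vowel of the stem is a front vowel (*rovi*, *fute*); -zo when the last vowel of the stem is a back vowel (*bogu*, *ibeo*, *ija*, *uvu*).
The last vowel of *gupi* is /i/, which is a front vowel, so the suffix is -e, giving *gupie*.
*petu*: last vowel = /u/, a back vowel → -zo → *petuzo*.

gupie, petuzo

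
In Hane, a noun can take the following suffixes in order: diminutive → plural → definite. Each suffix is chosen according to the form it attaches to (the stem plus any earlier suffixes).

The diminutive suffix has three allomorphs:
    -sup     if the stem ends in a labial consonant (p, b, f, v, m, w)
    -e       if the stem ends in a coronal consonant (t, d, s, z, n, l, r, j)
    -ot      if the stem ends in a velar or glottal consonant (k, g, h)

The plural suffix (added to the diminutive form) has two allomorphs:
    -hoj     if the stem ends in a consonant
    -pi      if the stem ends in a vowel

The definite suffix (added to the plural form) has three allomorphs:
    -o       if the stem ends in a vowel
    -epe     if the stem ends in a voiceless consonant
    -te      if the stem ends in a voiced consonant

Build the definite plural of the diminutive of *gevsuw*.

gevsuwsuphojte

Since the final consonant of *gevsuw* is /w/ (labial), it takes -sup, giving *gevsuwsup*.
The final sound of the diminutive form *gevsuwsup* is /p/, which is a consonant, so the plural suffix is -hoj, giving *gevsuwsuphoj*.
The plural form *gevsuwsuphoj* — final sound /j/ (a voiced consonant) → -te → *gevsuwsuphojte*.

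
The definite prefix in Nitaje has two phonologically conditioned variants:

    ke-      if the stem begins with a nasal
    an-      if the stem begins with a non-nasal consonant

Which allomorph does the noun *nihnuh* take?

ke-

*nihnuh*: first consonant = /n/, a nasal → ke-.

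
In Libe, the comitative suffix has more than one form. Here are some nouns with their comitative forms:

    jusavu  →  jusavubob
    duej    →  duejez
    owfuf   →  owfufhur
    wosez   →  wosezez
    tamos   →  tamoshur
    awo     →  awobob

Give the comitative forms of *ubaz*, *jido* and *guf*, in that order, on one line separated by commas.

ubazez, jidobob, gufhur

The suffix is conditioned by the final sound: -hur when the stem ends in a voiceless consonant (*owfuf*, *tamos*); -ez when the stem ends in a voiced consonant (*duej*, *wosez*); -bob when the stem ends in a vowel (*jusavu*, *awo*).
*ubaz* — final sound /z/ (a voiced consonant) → -ez → *ubazez*.
Since the final sound of *jido* is /o/ (a vowel), it takes -bob, giving *jidobob*.
The final sound of *guf* is /f/, which is a voiceless consonant, so the suffix is -hur, giving *gufhur*.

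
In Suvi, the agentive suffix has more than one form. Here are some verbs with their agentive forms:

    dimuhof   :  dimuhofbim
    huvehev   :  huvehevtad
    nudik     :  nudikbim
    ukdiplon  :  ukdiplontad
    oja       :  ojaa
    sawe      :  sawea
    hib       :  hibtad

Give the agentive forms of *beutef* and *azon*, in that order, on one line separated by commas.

beutefbim, azontad

Looking at the final sound of each stem: -bim when the stem ends in a voiceless consonant (*dimuhof*, *nudik*); -tad when the stem ends in a voiced consonant (*huvehev*, *ukdiplon*, *hib*); -a when the stem ends in a vowel (*oja*, *sawe*).
*beutef* — final sound /f/ (a voiceless consonant) → -bim → *beutefbim*.
*azon*: final sound = /n/, a voiced consonant → -tad → *azontad*.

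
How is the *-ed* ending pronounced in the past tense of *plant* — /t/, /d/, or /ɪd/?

The stem *plant* ends in /t/ or /d/.
The -ed suffix is realized as /ɪd/ after /t, d/; as /t/ after other voiceless consonants; and as /d/ after other voiced sounds.
So -ed on *plant* is pronounced /ɪd/.

/ɪd/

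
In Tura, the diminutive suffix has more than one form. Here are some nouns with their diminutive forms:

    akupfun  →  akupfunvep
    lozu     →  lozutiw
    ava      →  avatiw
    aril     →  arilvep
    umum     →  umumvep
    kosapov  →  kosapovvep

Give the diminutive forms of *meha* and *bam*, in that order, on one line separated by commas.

The alternation tracks the final sound of the stem — -vep when the stem ends in a consonant (*akupfun*, *aril*, *umum*, *kosapov*); -tiw when the stem ends in a vowel (*lozu*, *ava*).
The final sound of *meha* is /a/, which is a vowel, so the suffix is -tiw, giving *mehatiw*.
The final sound of *bam* is /m/, which is a consonant, so the suffix is -vep, giving *bamvep*.

mehatiw, bamvep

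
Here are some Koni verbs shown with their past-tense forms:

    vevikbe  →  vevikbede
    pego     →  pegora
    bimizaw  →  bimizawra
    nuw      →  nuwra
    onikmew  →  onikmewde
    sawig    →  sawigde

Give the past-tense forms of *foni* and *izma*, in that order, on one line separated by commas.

The suffix is conditioned by the last vowel: -de when the last vowel of the stem is a front vowel (*vevikbe*, *onikmew*, *sawig*); -ra when the last vowel of the stem is a back vowel (*pego*, *bimizaw*, *nuw*).
*foni* — last vowel /i/ (a front vowel) → -de → *fonide*.
*izma* — last vowel /a/ (a back vowel) → -ra → *izmara*.

fonide, izmara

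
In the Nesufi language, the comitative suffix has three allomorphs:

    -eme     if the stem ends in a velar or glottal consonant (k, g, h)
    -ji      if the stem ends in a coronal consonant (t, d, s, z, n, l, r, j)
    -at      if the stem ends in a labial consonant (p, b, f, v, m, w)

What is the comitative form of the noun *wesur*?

wesurji

*wesur*: final consonant = /r/, coronal → -ji → *wesurji*.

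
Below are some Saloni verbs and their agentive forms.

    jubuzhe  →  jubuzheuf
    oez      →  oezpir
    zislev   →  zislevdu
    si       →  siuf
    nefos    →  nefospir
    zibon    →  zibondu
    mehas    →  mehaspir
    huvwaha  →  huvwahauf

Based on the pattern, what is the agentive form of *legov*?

legovdu

The pattern is sibilance of the final sound: -pir when the stem ends in a sibilant (*oez*, *nefos*, *mehas*); -du when the stem ends in a non-sibilant consonant (*zislev*, *zibon*); -uf when the stem ends in a vowel (*jubuzhe*, *si*, *huvwaha*).
*legov*: final sound = /v/, a non-sibilant consonant → -du → *legovdu*.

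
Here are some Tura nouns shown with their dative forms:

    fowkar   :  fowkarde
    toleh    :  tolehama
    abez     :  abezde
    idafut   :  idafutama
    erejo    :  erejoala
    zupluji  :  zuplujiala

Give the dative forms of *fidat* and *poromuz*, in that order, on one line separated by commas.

Looking at the final sound of each stem: -ama when the stem ends in a voiceless consonant (*toleh*, *idafut*); -de when the stem ends in a voiced consonant (*fowkar*, *abez*); -ala when the stem ends in a vowel (*erejo*, *zupluji*).
The final sound of *fidat* is /t/, which is a voiceless consonant, so the suffix is -ama, giving *fidatama*.
Since the final sound of *poromuz* is /z/ (a voiced consonant), it takes -de, giving *poromuzde*.

fidatama, poromuzde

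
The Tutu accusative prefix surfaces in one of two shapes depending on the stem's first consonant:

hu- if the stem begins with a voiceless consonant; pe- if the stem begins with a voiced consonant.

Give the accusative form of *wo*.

pewo

*wo* — first consonant /w/ (voiced) → pe- → *pewo*.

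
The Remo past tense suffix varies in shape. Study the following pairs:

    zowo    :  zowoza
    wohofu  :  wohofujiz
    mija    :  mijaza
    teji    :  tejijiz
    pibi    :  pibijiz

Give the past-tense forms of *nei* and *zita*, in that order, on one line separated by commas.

Looking at the last vowel of each stem: -jiz when the last vowel of the stem is a high vowel (*wohofu*, *teji*, *pibi*); -za when the last vowel of the stem is a non-high vowel (*zowo*, *mija*).
*nei*: last vowel = /i/, a high vowel → -jiz → *neijiz*.
The last vowel of *zita* is /a/, which is a non-high vowel, so the suffix is -za, giving *zitaza*.

neijiz, zitaza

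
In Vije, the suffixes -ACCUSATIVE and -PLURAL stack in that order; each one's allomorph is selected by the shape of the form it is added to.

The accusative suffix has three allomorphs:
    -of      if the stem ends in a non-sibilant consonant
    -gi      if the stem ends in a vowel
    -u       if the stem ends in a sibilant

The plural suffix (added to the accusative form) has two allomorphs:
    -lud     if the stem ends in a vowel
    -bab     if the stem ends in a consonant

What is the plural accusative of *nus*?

*nus* — final sound /s/ (a sibilant) → -u → *nusu*.
The accusative form *nusu*: final sound = /u/, a vowel → -lud → *nusulud*.

nusulud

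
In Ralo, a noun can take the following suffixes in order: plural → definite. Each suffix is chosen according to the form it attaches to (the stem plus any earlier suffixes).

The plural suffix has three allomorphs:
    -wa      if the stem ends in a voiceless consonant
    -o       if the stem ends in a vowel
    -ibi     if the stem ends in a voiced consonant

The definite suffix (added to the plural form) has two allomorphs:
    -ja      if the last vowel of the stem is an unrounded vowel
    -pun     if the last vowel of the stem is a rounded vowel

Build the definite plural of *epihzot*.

epihzotwaja

Since the final sound of *epihzot* is /t/ (a voiceless consonant), it takes -wa, giving *epihzotwa*.
The plural form *epihzotwa*: last vowel = /a/, an unrounded vowel → -ja → *epihzotwaja*.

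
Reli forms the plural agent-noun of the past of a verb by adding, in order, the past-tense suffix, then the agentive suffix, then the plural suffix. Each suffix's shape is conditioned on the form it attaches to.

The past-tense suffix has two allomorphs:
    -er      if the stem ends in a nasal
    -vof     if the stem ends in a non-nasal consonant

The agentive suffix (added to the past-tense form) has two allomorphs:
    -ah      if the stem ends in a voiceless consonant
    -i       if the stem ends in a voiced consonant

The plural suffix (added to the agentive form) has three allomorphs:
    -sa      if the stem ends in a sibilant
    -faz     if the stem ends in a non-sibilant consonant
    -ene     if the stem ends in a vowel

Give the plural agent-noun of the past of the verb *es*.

esvofahfaz

*es* — final consonant /s/ (non-nasal) → -vof → *esvof*.
Since the final consonant of the past-tense form *esvof* is /f/ (voiceless), it takes -ah, giving *esvofah*.
The final sound of the agentive form *esvofah* is /h/, which is a non-sibilant consonant, so the plural suffix is -faz, giving *esvofahfaz*.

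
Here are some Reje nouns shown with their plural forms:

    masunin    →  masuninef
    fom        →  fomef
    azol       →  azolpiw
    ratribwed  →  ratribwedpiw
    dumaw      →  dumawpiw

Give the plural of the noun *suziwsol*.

The pattern is nasality of the final consonant: -ef when the stem ends in a nasal (*masunin*, *fom*); -piw when the stem ends in a non-nasal consonant (*azol*, *ratribwed*, *dumaw*).
*suziwsol* — final consonant /l/ (non-nasal) → -piw → *suziwsolpiw*.

suziwsolpiw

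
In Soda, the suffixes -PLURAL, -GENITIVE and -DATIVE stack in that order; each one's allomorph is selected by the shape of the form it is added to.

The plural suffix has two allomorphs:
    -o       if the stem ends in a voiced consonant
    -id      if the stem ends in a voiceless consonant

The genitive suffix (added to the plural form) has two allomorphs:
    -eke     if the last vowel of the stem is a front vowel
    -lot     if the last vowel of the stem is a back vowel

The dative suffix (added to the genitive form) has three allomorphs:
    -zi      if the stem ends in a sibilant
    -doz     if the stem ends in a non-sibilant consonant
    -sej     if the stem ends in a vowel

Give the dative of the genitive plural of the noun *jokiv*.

jokivolotdoz

*jokiv*: final consonant = /v/, voiced → -o → *jokivo*.
Since the last vowel of the plural form *jokivo* is /o/ (a back vowel), it takes -lot, giving *jokivolot*.
Since the final sound of the genitive form *jokivolot* is /t/ (a non-sibilant consonant), it takes -doz, giving *jokivolotdoz*.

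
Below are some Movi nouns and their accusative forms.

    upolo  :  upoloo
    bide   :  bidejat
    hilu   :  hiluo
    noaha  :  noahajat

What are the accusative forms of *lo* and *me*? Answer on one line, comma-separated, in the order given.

Looking at the last vowel of each stem: -o when the last vowel of the stem is a rounded vowel (*upolo*, *hilu*); -jat when the last vowel of the stem is an unrounded vowel (*bide*, *noaha*).
*lo* — last vowel /o/ (a rounded vowel) → -o → *loo*.
The last vowel of *me* is /e/, which is an unrounded vowel, so the suffix is -jat, giving *mejat*.

loo, mejat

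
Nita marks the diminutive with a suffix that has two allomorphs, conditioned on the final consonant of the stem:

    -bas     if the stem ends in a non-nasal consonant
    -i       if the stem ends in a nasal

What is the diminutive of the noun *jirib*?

jiribbas

The final consonant of *jirib* is /b/, which is non-nasal, so the suffix is -bas, giving *jiribbas*.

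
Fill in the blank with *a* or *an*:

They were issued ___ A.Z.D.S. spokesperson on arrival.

The indefinite article is chosen by the initial *sound* of the following word, not its spelling.
The initialism *A.Z.D.S.* is read letter by letter; the first letter, A, is pronounced /eɪ/, which begins with a vowel sound.
So the article is *an*: They were issued an A.Z.D.S. spokesperson on arrival.

an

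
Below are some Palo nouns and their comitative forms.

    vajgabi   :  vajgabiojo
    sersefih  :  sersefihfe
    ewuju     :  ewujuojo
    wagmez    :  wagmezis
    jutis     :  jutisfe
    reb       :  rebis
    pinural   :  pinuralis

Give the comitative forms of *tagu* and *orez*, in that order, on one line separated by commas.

The alternation tracks the final sound of the stem — -fe when the stem ends in a voiceless consonant (*sersefih*, *jutis*); -is when the stem ends in a voiced consonant (*wagmez*, *reb*, *pinural*); -ojo when the stem ends in a vowel (*vajgabi*, *ewuju*).
*tagu*: final sound = /u/, a vowel → -ojo → *taguojo*.
The final sound of *orez* is /z/, which is a voiced consonant, so the suffix is -is, giving *orezis*.

taguojo, orezis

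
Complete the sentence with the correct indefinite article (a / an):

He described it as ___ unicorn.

The indefinite article is chosen by the initial *sound* of the following word, not its spelling.
*unicorn* begins with the sound /juː/ (u pronounced /juː/) — a consonant sound.
So the article is *a*: He described it as a unicorn.

a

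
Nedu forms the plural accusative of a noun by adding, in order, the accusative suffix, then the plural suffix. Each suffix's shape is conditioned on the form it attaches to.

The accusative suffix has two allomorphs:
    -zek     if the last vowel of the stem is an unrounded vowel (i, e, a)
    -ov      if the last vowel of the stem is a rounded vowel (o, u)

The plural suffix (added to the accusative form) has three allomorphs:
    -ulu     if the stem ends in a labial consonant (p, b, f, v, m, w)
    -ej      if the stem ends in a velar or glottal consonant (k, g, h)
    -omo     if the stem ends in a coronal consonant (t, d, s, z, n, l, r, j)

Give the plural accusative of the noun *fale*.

falezekej

*fale* — last vowel /e/ (an unrounded vowel) → -zek → *falezek*.
Since the final consonant of the accusative form *falezek* is /k/ (velar/glottal), it takes -ej, giving *falezekej*.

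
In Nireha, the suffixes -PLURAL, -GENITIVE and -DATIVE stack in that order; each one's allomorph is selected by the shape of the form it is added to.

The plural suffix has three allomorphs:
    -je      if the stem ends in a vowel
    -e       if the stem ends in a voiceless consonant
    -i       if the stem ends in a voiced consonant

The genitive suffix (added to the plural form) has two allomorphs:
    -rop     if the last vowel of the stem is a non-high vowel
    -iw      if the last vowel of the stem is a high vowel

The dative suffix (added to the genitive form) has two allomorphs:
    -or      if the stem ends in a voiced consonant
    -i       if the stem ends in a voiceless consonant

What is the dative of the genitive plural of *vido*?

*vido* — final sound /o/ (a vowel) → -je → *vidoje*.
The last vowel of the plural form *vidoje* is /e/, which is a non-high vowel, so the genitive suffix is -rop, giving *vidojerop*.
The final consonant of the genitive form *vidojerop* is /p/, which is voiceless, so the dative suffix is -i, giving *vidojeropi*.

vidojeropi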